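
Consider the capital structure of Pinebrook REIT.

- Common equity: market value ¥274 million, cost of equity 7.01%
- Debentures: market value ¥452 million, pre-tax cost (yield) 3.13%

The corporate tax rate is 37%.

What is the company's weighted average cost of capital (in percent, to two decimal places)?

Total capital V = 274 + 452 = 726.
Equity: weight = 274/726 = 0.3774; cost = 7.01%.
Debentures: weight = 452/726 = 0.6226; after-tax cost = 3.13% × (1 − 37%) = 1.9719%.
WACC = 0.3774 × 7.0100% + 0.6226 × 1.9719% = 3.8733%.

3.87%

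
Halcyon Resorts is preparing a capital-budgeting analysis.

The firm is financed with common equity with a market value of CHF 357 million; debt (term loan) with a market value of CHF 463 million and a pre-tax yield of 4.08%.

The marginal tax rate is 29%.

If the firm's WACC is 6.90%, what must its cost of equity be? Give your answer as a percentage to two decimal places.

12.09%

Total capital V = 357 + 463 = 820.
Equity weight = 357/820 = 0.4354.
Term loan weight = 463/820 = 0.5646.
Debt contribution = 0.5646 × 4.08% × (1 − 29%) = 1.6356%.
Required equity contribution = 6.9% − 1.6356% = 5.2644%.
Re = 5.2644% / 0.4354 = 12.0918%.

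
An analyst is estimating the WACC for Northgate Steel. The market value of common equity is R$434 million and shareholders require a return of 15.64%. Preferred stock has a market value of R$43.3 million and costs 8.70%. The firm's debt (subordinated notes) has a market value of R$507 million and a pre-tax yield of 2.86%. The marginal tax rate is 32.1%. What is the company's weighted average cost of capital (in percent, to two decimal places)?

Total capital V = 434 + 43.3 + 507 = 984.3.
Equity: weight = 434/984.3 = 0.4409; cost = 15.64%.
Preferred: weight = 43.3/984.3 = 0.0440; cost = 8.7%.
Subordinated notes: weight = 507/984.3 = 0.5151; after-tax cost = 2.86% × (1 − 32.1%) = 1.9419%.
WACC = 0.4409 × 15.6400% + 0.0440 × 8.7000% + 0.5151 × 1.9419% = 8.2790%.

8.28%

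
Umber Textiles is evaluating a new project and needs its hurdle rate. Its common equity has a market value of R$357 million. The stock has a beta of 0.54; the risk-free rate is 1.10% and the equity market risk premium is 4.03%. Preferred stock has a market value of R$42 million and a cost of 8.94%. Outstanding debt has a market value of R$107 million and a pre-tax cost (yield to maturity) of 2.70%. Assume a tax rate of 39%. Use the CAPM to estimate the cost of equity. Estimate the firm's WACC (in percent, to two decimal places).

Cost of equity via CAPM: Re = 1.1% + 0.54 × 4.03% = 3.2762%.
Total capital V = 357 + 42 + 107 = 506.
Equity: weight = 357/506 = 0.7055; cost = 3.2762%.
Preferred: weight = 42/506 = 0.0830; cost = 8.94%.
Debt: weight = 107/506 = 0.2115; after-tax cost = 2.7% × (1 − 39%) = 1.6470%.
WACC = 0.7055 × 3.2762% + 0.0830 × 8.9400% + 0.2115 × 1.6470% = 3.4018%.

3.40%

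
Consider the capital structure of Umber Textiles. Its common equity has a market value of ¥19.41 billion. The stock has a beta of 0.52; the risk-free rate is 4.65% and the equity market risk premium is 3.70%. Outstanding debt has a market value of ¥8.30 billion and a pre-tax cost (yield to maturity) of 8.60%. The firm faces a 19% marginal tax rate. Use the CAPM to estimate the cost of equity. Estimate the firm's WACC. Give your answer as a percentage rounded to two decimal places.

6.69%

Cost of equity via CAPM: Re = 4.65% + 0.52 × 3.7% = 6.5740%.
Total capital V = 19.41 + 8.3 = 27.71.
Equity: weight = 19.41/27.71 = 0.7005; cost = 6.574%.
Debt: weight = 8.3/27.71 = 0.2995; after-tax cost = 8.6% × (1 − 19%) = 6.9660%.
WACC = 0.7005 × 6.5740% + 0.2995 × 6.9660% = 6.6914%.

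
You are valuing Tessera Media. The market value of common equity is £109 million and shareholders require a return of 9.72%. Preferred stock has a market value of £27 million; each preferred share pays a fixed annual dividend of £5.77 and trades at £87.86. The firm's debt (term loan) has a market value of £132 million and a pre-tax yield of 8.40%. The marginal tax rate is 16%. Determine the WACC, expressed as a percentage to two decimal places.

Cost of preferred: Rp = 5.77 / 87.86 = 6.5673%.
Total capital V = 109 + 27 + 132 = 268.
Equity: weight = 109/268 = 0.4067; cost = 9.72%.
Preferred: weight = 27/268 = 0.1007; cost = 6.5673%.
Term loan: weight = 132/268 = 0.4925; after-tax cost = 8.4% × (1 − 16%) = 7.0560%.
WACC = 0.4067 × 9.7200% + 0.1007 × 6.5673% + 0.4925 × 7.0560% = 8.0903%.

8.09%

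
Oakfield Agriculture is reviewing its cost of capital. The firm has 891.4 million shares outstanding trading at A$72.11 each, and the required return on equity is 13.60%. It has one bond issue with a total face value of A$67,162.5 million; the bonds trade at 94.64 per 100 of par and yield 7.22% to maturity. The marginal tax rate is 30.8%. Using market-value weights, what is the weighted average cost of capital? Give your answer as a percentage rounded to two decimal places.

9.32%

Market value of equity E = 72.11 × 891.4m = 64278.854m. Market value of debt D = 67162.5m × 94.64/100 = 63562.59m.
Total capital V = 64278.854 + 63562.59 = 127841.444.
Equity: weight = 64278.854/127841.444 = 0.5028; cost = 13.6%.
Bonds outstanding: weight = 63562.59/127841.444 = 0.4972; after-tax cost = 7.22% × (1 − 30.8%) = 4.9962%.
WACC = 0.5028 × 13.6000% + 0.4972 × 4.9962% = 9.3222%.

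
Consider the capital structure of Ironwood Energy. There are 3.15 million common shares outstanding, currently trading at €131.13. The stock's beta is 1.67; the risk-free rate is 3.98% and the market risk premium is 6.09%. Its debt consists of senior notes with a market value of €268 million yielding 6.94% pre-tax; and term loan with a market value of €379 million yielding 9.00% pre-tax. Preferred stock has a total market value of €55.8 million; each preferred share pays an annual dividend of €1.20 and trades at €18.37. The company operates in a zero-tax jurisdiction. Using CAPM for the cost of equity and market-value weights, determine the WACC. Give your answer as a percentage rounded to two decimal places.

10.29%

Cost of equity via CAPM: Re = 3.98% + 1.67 × 6.09% = 14.1503%.
Cost of preferred: Rp = 1.2 / 18.37 = 6.5324%.
Market value of equity E = 131.13 × 3.15m = 413.0595m.
Total capital V = 413.0595 + 55.8 + 268 + 379 = 1115.8595.
Equity: weight = 413.0595/1115.8595 = 0.3702; cost = 14.1503%.
Preferred: weight = 55.8/1115.8595 = 0.0500; cost = 6.5324%.
Senior notes: weight = 268/1115.8595 = 0.2402; after-tax cost = 6.94% × (1 − 0%) = 6.9400%.
Term loan: weight = 379/1115.8595 = 0.3396; after-tax cost = 9% × (1 − 0%) = 9.0000%.
WACC = 0.3702 × 14.1503% + 0.0500 × 6.5324% + 0.2402 × 6.9400% + 0.3396 × 9.0000% = 10.2883%.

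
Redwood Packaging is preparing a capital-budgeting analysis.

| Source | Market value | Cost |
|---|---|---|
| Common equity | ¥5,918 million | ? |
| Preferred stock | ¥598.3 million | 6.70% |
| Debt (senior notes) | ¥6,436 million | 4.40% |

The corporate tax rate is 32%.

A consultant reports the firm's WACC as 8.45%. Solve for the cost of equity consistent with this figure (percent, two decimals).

14.56%

Total capital V = 5918 + 598.3 + 6436 = 12952.3.
Equity weight = 5918/12952.3 = 0.4569.
Preferred weight = 598.3/12952.3 = 0.0462.
Senior notes weight = 6436/12952.3 = 0.4969.
Debt contribution = 0.4969 × 4.4% × (1 − 32%) = 1.4867%.
Preferred contribution = 0.0462 × 6.7% = 0.3095%.
Required equity contribution = 8.45% − 1.7962% = 6.6538%.
Re = 6.6538% / 0.4569 = 14.5627%.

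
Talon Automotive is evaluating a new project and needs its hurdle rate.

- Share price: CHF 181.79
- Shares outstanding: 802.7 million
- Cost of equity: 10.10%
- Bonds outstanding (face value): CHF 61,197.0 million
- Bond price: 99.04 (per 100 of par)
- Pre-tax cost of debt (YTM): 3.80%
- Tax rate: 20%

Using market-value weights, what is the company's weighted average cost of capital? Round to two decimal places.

8.03%

Market value of equity E = 181.79 × 802.7m = 145922.833m. Market value of debt D = 61197m × 99.04/100 = 60609.5088m.
Total capital V = 145922.833 + 60609.5088 = 206532.3418.
Equity: weight = 145922.833/206532.3418 = 0.7065; cost = 10.1%.
Bonds outstanding: weight = 60609.5088/206532.3418 = 0.2935; after-tax cost = 3.8% × (1 − 20%) = 3.0400%.
WACC = 0.7065 × 10.1000% + 0.2935 × 3.0400% = 8.0282%.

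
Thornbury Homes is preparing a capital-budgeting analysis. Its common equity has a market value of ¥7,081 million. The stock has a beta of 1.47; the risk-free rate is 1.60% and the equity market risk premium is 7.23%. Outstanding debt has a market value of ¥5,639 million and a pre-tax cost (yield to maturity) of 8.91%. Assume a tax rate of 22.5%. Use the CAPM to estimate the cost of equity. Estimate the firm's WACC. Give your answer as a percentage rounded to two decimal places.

Cost of equity via CAPM: Re = 1.6% + 1.47 × 7.23% = 12.2281%.
Total capital V = 7081 + 5639 = 12720.
Equity: weight = 7081/12720 = 0.5567; cost = 12.2281%.
Debt: weight = 5639/12720 = 0.4433; after-tax cost = 8.91% × (1 − 22.5%) = 6.9053%.
WACC = 0.5567 × 12.2281% + 0.4433 × 6.9053% = 9.8684%.

9.87%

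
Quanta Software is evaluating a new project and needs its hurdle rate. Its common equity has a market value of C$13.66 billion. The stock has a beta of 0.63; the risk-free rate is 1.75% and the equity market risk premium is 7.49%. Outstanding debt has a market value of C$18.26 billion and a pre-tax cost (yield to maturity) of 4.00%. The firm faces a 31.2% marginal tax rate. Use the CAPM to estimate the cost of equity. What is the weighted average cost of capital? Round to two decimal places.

Cost of equity via CAPM: Re = 1.75% + 0.63 × 7.49% = 6.4687%.
Total capital V = 13.66 + 18.26 = 31.92.
Equity: weight = 13.66/31.92 = 0.4279; cost = 6.4687%.
Debt: weight = 18.26/31.92 = 0.5721; after-tax cost = 4% × (1 − 31.2%) = 2.7520%.
WACC = 0.4279 × 6.4687% + 0.5721 × 2.7520% = 4.3425%.

4.34%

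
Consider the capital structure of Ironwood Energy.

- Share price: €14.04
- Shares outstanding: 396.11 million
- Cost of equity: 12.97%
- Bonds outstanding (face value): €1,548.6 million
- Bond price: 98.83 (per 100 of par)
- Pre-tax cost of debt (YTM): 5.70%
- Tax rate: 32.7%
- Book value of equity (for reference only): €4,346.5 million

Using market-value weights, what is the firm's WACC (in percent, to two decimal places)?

Market value of equity E = 14.04 × 396.11m = 5561.3844m. Market value of debt D = 1548.6m × 98.83/100 = 1530.48138m.
Total capital V = 5561.3844 + 1530.48138 = 7091.86578.
Equity: weight = 5561.3844/7091.86578 = 0.7842; cost = 12.97%.
Bonds outstanding: weight = 1530.48138/7091.86578 = 0.2158; after-tax cost = 5.7% × (1 − 32.7%) = 3.8361%.
WACC = 0.7842 × 12.9700% + 0.2158 × 3.8361% = 10.9988%.

11.00%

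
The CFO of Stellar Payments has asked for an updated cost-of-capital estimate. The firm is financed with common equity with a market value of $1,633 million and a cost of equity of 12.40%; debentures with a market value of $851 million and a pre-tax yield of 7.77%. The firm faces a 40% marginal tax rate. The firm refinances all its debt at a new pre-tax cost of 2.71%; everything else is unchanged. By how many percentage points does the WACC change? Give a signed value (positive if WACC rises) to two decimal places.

-1.04 pp

Current WACC:
Total capital V = 1633 + 851 = 2484.
Equity: weight = 1633/2484 = 0.6574; cost = 12.4%.
Debentures: weight = 851/2484 = 0.3426; after-tax cost = 7.77% × (1 − 40%) = 4.6620%.
WACC = 0.6574 × 12.4000% + 0.3426 × 4.6620% = 9.7490%.
After the change:
Total capital V = 1633 + 851 = 2484.
Equity: weight = 1633/2484 = 0.6574; cost = 12.4%.
Debentures: weight = 851/2484 = 0.3426; after-tax cost = 2.71% × (1 − 40%) = 1.6260%.
WACC = 0.6574 × 12.4000% + 0.3426 × 1.6260% = 8.7089%.
Change in WACC = 8.7089% − 9.7490% = -1.0401 pp.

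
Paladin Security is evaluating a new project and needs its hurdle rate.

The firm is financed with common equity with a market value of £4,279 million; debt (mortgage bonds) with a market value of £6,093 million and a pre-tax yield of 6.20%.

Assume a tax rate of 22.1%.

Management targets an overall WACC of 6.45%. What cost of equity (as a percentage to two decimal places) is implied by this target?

Total capital V = 4279 + 6093 = 10372.
Equity weight = 4279/10372 = 0.4126.
Mortgage bonds weight = 6093/10372 = 0.5874.
Debt contribution = 0.5874 × 6.2% × (1 − 22.1%) = 2.8373%.
Required equity contribution = 6.45% − 2.8373% = 3.6127%.
Re = 3.6127% / 0.4126 = 8.7571%.

8.76%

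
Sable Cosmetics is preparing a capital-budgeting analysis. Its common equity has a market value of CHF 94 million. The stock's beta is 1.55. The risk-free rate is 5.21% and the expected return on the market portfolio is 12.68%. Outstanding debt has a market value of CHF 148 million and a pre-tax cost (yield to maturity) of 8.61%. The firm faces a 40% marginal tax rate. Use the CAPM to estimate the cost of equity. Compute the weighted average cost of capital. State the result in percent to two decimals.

9.68%

Market risk premium = 12.68% − 5.21% = 7.47%.
Cost of equity via CAPM: Re = 5.21% + 1.55 × 7.47% = 16.7885%.
Total capital V = 94 + 148 = 242.
Equity: weight = 94/242 = 0.3884; cost = 16.7885%.
Debt: weight = 148/242 = 0.6116; after-tax cost = 8.61% × (1 − 40%) = 5.1660%.
WACC = 0.3884 × 16.7885% + 0.6116 × 5.1660% = 9.6805%.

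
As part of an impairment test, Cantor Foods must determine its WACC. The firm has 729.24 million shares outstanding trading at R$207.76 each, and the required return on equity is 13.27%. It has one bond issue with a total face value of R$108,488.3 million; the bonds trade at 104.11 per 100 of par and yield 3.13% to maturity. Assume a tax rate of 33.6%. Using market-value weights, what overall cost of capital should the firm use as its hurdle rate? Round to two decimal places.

Market value of equity E = 207.76 × 729.24m = 151506.9024m. Market value of debt D = 108488.3m × 104.11/100 = 112947.16913m.
Total capital V = 151506.9024 + 112947.16913 = 264454.07153.
Equity: weight = 151506.9024/264454.07153 = 0.5729; cost = 13.27%.
Bonds outstanding: weight = 112947.16913/264454.07153 = 0.4271; after-tax cost = 3.13% × (1 − 33.6%) = 2.0783%.
WACC = 0.5729 × 13.2700% + 0.4271 × 2.0783% = 8.4901%.

8.49%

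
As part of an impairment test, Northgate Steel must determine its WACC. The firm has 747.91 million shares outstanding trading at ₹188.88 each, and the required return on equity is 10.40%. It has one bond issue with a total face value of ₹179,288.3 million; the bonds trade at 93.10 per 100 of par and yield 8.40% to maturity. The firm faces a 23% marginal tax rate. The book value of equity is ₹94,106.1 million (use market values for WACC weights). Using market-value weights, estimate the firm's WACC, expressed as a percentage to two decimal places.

8.27%

Market value of equity E = 188.88 × 747.91m = 141265.2408m. Market value of debt D = 179288.3m × 93.1/100 = 166917.4073m.
Total capital V = 141265.2408 + 166917.4073 = 308182.6481.
Equity: weight = 141265.2408/308182.6481 = 0.4584; cost = 10.4%.
Bonds outstanding: weight = 166917.4073/308182.6481 = 0.5416; after-tax cost = 8.4% × (1 − 23%) = 6.4680%.
WACC = 0.4584 × 10.4000% + 0.5416 × 6.4680% = 8.2704%.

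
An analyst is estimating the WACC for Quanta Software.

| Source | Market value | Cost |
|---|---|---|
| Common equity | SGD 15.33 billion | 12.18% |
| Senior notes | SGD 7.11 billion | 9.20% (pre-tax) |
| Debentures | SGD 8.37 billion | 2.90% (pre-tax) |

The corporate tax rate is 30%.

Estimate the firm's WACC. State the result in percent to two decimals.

8.10%

Total capital V = 15.33 + 7.11 + 8.37 = 30.81.
Equity: weight = 15.33/30.81 = 0.4976; cost = 12.18%.
Senior notes: weight = 7.11/30.81 = 0.2308; after-tax cost = 9.2% × (1 − 30%) = 6.4400%.
Debentures: weight = 8.37/30.81 = 0.2717; after-tax cost = 2.9% × (1 − 30%) = 2.0300%.
WACC = 0.4976 × 12.1800% + 0.2308 × 6.4400% + 0.2717 × 2.0300% = 8.0980%.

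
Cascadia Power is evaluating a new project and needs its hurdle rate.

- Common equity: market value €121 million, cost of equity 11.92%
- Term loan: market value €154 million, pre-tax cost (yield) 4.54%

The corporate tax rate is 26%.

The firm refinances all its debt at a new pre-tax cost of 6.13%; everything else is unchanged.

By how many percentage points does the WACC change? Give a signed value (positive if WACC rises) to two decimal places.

Current WACC:
Total capital V = 121 + 154 = 275.
Equity: weight = 121/275 = 0.4400; cost = 11.92%.
Term loan: weight = 154/275 = 0.5600; after-tax cost = 4.54% × (1 − 26%) = 3.3596%.
WACC = 0.4400 × 11.9200% + 0.5600 × 3.3596% = 7.1262%.
After the change:
Total capital V = 121 + 154 = 275.
Equity: weight = 121/275 = 0.4400; cost = 11.92%.
Term loan: weight = 154/275 = 0.5600; after-tax cost = 6.13% × (1 − 26%) = 4.5362%.
WACC = 0.4400 × 11.9200% + 0.5600 × 4.5362% = 7.7851%.
Change in WACC = 7.7851% − 7.1262% = 0.6589 pp.

+0.66 pp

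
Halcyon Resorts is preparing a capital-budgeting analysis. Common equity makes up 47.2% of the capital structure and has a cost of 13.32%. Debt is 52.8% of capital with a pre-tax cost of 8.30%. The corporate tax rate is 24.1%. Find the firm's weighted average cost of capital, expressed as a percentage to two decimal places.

After-tax cost of debt = 8.3% × (1 − 24.1%) = 6.2997%.
WACC = 0.472 × 13.3200% + 0.528 × 6.2997% = 9.6133%.

9.61%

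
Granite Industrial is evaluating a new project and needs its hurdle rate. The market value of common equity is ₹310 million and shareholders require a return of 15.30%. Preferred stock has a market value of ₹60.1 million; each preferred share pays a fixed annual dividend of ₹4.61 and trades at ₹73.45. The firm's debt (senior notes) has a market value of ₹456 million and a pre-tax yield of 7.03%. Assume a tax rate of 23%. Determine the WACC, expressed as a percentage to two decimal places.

Cost of preferred: Rp = 4.61 / 73.45 = 6.2764%.
Total capital V = 310 + 60.1 + 456 = 826.1.
Equity: weight = 310/826.1 = 0.3753; cost = 15.3%.
Preferred: weight = 60.1/826.1 = 0.0728; cost = 6.2764%.
Senior notes: weight = 456/826.1 = 0.5520; after-tax cost = 7.03% × (1 − 23%) = 5.4131%.
WACC = 0.3753 × 15.3000% + 0.0728 × 6.2764% + 0.5520 × 5.4131% = 9.1860%.

9.19%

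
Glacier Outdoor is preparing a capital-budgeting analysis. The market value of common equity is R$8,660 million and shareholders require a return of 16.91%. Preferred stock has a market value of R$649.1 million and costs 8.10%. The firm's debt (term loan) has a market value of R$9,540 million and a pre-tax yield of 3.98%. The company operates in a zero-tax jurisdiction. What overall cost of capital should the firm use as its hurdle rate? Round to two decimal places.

Total capital V = 8660 + 649.1 + 9540 = 18849.1.
Equity: weight = 8660/18849.1 = 0.4594; cost = 16.91%.
Preferred: weight = 649.1/18849.1 = 0.0344; cost = 8.1%.
Term loan: weight = 9540/18849.1 = 0.5061; after-tax cost = 3.98% × (1 − 0%) = 3.9800%.
WACC = 0.4594 × 16.9100% + 0.0344 × 8.1000% + 0.5061 × 3.9800% = 10.0624%.

10.06%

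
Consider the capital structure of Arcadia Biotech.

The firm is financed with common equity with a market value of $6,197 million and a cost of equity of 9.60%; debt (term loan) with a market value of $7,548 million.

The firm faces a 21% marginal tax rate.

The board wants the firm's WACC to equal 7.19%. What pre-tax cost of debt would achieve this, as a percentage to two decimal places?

6.60%

Total capital V = 6197 + 7548 = 13745.
Equity weight = 6197/13745 = 0.4509.
Term loan weight = 7548/13745 = 0.5491.
Equity contribution = 0.4509 × 9.6% = 4.3282%.
Remaining for debt = 7.19% − 4.3282% = 2.8618%.
Rd × (1 − 21%) × 0.5491 = 2.8618%  ⇒  Rd = 6.5967%.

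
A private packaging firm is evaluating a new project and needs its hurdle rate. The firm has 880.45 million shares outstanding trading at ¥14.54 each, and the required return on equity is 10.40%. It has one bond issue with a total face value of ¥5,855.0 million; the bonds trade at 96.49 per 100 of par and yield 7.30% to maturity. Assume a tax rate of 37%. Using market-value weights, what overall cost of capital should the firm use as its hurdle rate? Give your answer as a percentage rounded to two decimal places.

Market value of equity E = 14.54 × 880.45m = 12801.743m. Market value of debt D = 5855m × 96.49/100 = 5649.4895m.
Total capital V = 12801.743 + 5649.4895 = 18451.2325.
Equity: weight = 12801.743/18451.2325 = 0.6938; cost = 10.4%.
Bonds outstanding: weight = 5649.4895/18451.2325 = 0.3062; after-tax cost = 7.3% × (1 − 37%) = 4.5990%.
WACC = 0.6938 × 10.4000% + 0.3062 × 4.5990% = 8.6238%.

8.62%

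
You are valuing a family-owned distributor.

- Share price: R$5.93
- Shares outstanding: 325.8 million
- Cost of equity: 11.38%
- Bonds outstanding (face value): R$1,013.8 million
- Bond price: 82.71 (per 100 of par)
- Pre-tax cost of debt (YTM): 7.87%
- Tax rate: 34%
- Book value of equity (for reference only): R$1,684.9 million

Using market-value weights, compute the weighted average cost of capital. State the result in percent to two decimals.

Market value of equity E = 5.93 × 325.8m = 1931.994m. Market value of debt D = 1013.8m × 82.71/100 = 838.51398m.
Total capital V = 1931.994 + 838.51398 = 2770.50798.
Equity: weight = 1931.994/2770.50798 = 0.6973; cost = 11.38%.
Bonds outstanding: weight = 838.51398/2770.50798 = 0.3027; after-tax cost = 7.87% × (1 − 34%) = 5.1942%.
WACC = 0.6973 × 11.3800% + 0.3027 × 5.1942% = 9.5078%.

9.51%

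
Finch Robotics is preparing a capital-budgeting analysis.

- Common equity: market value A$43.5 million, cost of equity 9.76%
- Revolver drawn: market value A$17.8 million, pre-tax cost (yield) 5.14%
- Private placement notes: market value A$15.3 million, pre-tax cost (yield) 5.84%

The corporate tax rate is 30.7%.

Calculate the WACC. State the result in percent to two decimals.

7.18%

Total capital V = 43.5 + 17.8 + 15.3 = 76.6.
Equity: weight = 43.5/76.6 = 0.5679; cost = 9.76%.
Revolver drawn: weight = 17.8/76.6 = 0.2324; after-tax cost = 5.14% × (1 − 30.7%) = 3.5620%.
Private placement notes: weight = 15.3/76.6 = 0.1997; after-tax cost = 5.84% × (1 − 30.7%) = 4.0471%.
WACC = 0.5679 × 9.7600% + 0.2324 × 3.5620% + 0.1997 × 4.0471% = 7.1787%.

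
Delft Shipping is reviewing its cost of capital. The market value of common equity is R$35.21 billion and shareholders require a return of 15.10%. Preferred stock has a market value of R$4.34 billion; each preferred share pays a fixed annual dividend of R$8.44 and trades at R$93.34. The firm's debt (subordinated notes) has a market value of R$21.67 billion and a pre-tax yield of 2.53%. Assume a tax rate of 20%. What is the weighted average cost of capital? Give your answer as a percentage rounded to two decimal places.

10.04%

Cost of preferred: Rp = 8.44 / 93.34 = 9.0422%.
Total capital V = 35.21 + 4.34 + 21.67 = 61.22.
Equity: weight = 35.21/61.22 = 0.5751; cost = 15.1%.
Preferred: weight = 4.34/61.22 = 0.0709; cost = 9.0422%.
Subordinated notes: weight = 21.67/61.22 = 0.3540; after-tax cost = 2.53% × (1 − 20%) = 2.0240%.
WACC = 0.5751 × 15.1000% + 0.0709 × 9.0422% + 0.3540 × 2.0240% = 10.0420%.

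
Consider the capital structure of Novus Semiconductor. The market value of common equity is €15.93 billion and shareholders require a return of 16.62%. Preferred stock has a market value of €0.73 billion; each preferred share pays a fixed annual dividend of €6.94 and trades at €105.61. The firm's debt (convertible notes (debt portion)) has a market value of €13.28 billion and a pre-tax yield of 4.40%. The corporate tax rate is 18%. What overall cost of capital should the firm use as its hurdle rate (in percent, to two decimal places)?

10.60%

Cost of preferred: Rp = 6.94 / 105.61 = 6.5713%.
Total capital V = 15.93 + 0.73 + 13.28 = 29.94.
Equity: weight = 15.93/29.94 = 0.5321; cost = 16.62%.
Preferred: weight = 0.73/29.94 = 0.0244; cost = 6.5713%.
Convertible notes (debt portion): weight = 13.28/29.94 = 0.4436; after-tax cost = 4.4% × (1 − 18%) = 3.6080%.
WACC = 0.5321 × 16.6200% + 0.0244 × 6.5713% + 0.4436 × 3.6080% = 10.6035%.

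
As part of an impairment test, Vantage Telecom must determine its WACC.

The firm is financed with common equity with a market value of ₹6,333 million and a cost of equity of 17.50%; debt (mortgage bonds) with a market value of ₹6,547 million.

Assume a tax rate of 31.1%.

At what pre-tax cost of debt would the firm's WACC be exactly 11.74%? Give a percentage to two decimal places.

Total capital V = 6333 + 6547 = 12880.
Equity weight = 6333/12880 = 0.4917.
Mortgage bonds weight = 6547/12880 = 0.5083.
Equity contribution = 0.4917 × 17.5% = 8.6046%.
Remaining for debt = 11.74% − 8.6046% = 3.1354%.
Rd × (1 − 31.1%) × 0.5083 = 3.1354%  ⇒  Rd = 8.9525%.

8.95%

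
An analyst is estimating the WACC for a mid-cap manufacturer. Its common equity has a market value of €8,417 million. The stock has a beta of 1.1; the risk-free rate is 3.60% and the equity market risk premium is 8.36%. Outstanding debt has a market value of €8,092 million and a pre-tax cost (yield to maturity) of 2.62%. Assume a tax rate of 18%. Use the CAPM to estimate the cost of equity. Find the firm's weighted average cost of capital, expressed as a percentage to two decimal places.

Cost of equity via CAPM: Re = 3.6% + 1.1 × 8.36% = 12.7960%.
Total capital V = 8417 + 8092 = 16509.
Equity: weight = 8417/16509 = 0.5098; cost = 12.796%.
Debt: weight = 8092/16509 = 0.4902; after-tax cost = 2.62% × (1 − 18%) = 2.1484%.
WACC = 0.5098 × 12.7960% + 0.4902 × 2.1484% = 7.5770%.

7.58%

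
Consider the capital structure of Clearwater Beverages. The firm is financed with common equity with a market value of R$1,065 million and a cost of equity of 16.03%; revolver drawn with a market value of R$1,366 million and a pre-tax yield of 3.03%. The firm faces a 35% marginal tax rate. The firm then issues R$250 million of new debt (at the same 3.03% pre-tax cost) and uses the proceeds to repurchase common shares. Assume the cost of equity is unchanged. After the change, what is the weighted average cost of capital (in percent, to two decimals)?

6.68%

After the change:
Total capital V = 815 + 1616 = 2431.
Equity: weight = 815/2431 = 0.3353; cost = 16.03%.
Revolver drawn: weight = 1616/2431 = 0.6647; after-tax cost = 3.03% × (1 − 35%) = 1.9695%.
WACC = 0.3353 × 16.0300% + 0.6647 × 1.9695% = 6.6833%.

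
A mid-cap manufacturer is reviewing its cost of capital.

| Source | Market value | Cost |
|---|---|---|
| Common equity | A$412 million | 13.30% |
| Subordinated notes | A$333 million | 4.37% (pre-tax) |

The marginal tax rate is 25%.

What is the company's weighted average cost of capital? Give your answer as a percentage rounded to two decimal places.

Total capital V = 412 + 333 = 745.
Equity: weight = 412/745 = 0.5530; cost = 13.3%.
Subordinated notes: weight = 333/745 = 0.4470; after-tax cost = 4.37% × (1 − 25%) = 3.2775%.
WACC = 0.5530 × 13.3000% + 0.4470 × 3.2775% = 8.8201%.

8.82%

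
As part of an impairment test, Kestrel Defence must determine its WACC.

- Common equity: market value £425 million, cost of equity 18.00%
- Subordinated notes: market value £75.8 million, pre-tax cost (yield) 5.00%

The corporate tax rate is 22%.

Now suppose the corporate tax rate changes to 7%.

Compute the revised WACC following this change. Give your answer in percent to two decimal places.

After the change:
Total capital V = 425 + 75.8 = 500.8.
Equity: weight = 425/500.8 = 0.8486; cost = 18%.
Subordinated notes: weight = 75.8/500.8 = 0.1514; after-tax cost = 5% × (1 − 7%) = 4.6500%.
WACC = 0.8486 × 18.0000% + 0.1514 × 4.6500% = 15.9794%.

15.98%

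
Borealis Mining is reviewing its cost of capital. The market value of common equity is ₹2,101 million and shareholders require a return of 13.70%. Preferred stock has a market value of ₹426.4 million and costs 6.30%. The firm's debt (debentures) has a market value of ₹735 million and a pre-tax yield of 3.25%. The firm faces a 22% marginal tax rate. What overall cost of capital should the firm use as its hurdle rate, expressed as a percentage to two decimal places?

10.22%

Total capital V = 2101 + 426.4 + 735 = 3262.4.
Equity: weight = 2101/3262.4 = 0.6440; cost = 13.7%.
Preferred: weight = 426.4/3262.4 = 0.1307; cost = 6.3%.
Debentures: weight = 735/3262.4 = 0.2253; after-tax cost = 3.25% × (1 − 22%) = 2.5350%.
WACC = 0.6440 × 13.7000% + 0.1307 × 6.3000% + 0.2253 × 2.5350% = 10.2174%.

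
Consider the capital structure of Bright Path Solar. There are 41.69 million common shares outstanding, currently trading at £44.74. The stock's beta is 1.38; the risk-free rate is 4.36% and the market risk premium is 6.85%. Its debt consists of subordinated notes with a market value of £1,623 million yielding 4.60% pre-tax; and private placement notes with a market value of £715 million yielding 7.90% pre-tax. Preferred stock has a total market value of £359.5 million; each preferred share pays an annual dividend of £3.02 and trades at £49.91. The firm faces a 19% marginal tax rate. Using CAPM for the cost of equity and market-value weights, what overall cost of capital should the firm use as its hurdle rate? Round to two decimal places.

Cost of equity via CAPM: Re = 4.36% + 1.38 × 6.85% = 13.8130%.
Cost of preferred: Rp = 3.02 / 49.91 = 6.0509%.
Market value of equity E = 44.74 × 41.69m = 1865.2106m.
Total capital V = 1865.2106 + 359.5 + 1623 + 715 = 4562.7106.
Equity: weight = 1865.2106/4562.7106 = 0.4088; cost = 13.813%.
Preferred: weight = 359.5/4562.7106 = 0.0788; cost = 6.0509%.
Subordinated notes: weight = 1623/4562.7106 = 0.3557; after-tax cost = 4.6% × (1 − 19%) = 3.7260%.
Private placement notes: weight = 715/4562.7106 = 0.1567; after-tax cost = 7.9% × (1 − 19%) = 6.3990%.
WACC = 0.4088 × 13.8130% + 0.0788 × 6.0509% + 0.3557 × 3.7260% + 0.1567 × 6.3990% = 8.4516%.

8.45%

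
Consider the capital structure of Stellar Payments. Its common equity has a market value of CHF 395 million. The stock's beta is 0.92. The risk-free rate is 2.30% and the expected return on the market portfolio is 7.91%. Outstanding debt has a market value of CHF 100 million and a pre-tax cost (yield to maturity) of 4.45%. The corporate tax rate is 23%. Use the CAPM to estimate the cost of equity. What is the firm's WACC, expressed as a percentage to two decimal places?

Market risk premium = 7.91% − 2.3% = 5.61%.
Cost of equity via CAPM: Re = 2.3% + 0.92 × 5.61% = 7.4612%.
Total capital V = 395 + 100 = 495.
Equity: weight = 395/495 = 0.7980; cost = 7.4612%.
Debt: weight = 100/495 = 0.2020; after-tax cost = 4.45% × (1 − 23%) = 3.4265%.
WACC = 0.7980 × 7.4612% + 0.2020 × 3.4265% = 6.6461%.

6.65%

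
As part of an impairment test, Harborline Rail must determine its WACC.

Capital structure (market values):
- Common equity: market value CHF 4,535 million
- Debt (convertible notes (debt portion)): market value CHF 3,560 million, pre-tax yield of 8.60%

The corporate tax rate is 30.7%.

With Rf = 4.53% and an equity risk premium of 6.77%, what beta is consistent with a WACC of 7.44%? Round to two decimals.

Total capital V = 4535 + 3560 = 8095.
Equity weight = 4535/8095 = 0.5602.
Convertible notes (debt portion) weight = 3560/8095 = 0.4398.
Debt contribution = 0.4398 × 8.6% × (1 − 30.7%) = 2.6210%.
Required equity contribution = 7.44% − 2.6210% = 4.8190%  ⇒  Re = 8.6020%.
CAPM: 8.6020% = 4.53% + β × 6.77%  ⇒  β = 0.6015.

0.60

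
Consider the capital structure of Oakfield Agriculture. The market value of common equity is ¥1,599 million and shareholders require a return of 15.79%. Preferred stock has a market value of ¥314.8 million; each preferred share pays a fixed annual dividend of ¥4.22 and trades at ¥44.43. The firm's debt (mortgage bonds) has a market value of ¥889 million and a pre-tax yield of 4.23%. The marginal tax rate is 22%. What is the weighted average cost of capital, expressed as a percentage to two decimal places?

Cost of preferred: Rp = 4.22 / 44.43 = 9.4981%.
Total capital V = 1599 + 314.8 + 889 = 2802.8.
Equity: weight = 1599/2802.8 = 0.5705; cost = 15.79%.
Preferred: weight = 314.8/2802.8 = 0.1123; cost = 9.4981%.
Mortgage bonds: weight = 889/2802.8 = 0.3172; after-tax cost = 4.23% × (1 − 22%) = 3.2994%.
WACC = 0.5705 × 15.7900% + 0.1123 × 9.4981% + 0.3172 × 3.2994% = 11.1215%.

11.12%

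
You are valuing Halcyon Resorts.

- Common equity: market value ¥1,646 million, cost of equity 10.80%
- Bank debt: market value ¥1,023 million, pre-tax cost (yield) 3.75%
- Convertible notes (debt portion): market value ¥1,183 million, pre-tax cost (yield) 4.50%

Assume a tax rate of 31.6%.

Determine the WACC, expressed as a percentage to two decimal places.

6.24%

Total capital V = 1646 + 1023 + 1183 = 3852.
Equity: weight = 1646/3852 = 0.4273; cost = 10.8%.
Bank debt: weight = 1023/3852 = 0.2656; after-tax cost = 3.75% × (1 − 31.6%) = 2.5650%.
Convertible notes (debt portion): weight = 1183/3852 = 0.3071; after-tax cost = 4.5% × (1 − 31.6%) = 3.0780%.
WACC = 0.4273 × 10.8000% + 0.2656 × 2.5650% + 0.3071 × 3.0780% = 6.2415%.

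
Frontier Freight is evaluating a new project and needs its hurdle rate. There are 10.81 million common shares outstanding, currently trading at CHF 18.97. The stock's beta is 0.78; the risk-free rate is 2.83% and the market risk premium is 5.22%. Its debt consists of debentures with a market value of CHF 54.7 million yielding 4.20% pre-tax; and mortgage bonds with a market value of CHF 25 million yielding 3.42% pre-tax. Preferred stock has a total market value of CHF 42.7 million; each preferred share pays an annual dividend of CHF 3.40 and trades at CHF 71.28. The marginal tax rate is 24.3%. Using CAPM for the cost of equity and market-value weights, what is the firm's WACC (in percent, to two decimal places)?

5.67%

Cost of equity via CAPM: Re = 2.83% + 0.78 × 5.22% = 6.9016%.
Cost of preferred: Rp = 3.4 / 71.28 = 4.7699%.
Market value of equity E = 18.97 × 10.81m = 205.0657m.
Total capital V = 205.0657 + 42.7 + 54.7 + 25 = 327.4657.
Equity: weight = 205.0657/327.4657 = 0.6262; cost = 6.9016%.
Preferred: weight = 42.7/327.4657 = 0.1304; cost = 4.7699%.
Debentures: weight = 54.7/327.4657 = 0.1670; after-tax cost = 4.2% × (1 − 24.3%) = 3.1794%.
Mortgage bonds: weight = 25/327.4657 = 0.0763; after-tax cost = 3.42% × (1 − 24.3%) = 2.5889%.
WACC = 0.6262 × 6.9016% + 0.1304 × 4.7699% + 0.1670 × 3.1794% + 0.0763 × 2.5889% = 5.6726%.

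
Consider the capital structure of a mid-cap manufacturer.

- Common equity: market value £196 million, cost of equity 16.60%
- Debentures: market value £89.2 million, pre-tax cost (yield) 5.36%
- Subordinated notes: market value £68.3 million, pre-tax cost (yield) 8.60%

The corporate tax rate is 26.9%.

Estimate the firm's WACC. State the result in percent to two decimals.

Total capital V = 196 + 89.2 + 68.3 = 353.5.
Equity: weight = 196/353.5 = 0.5545; cost = 16.6%.
Debentures: weight = 89.2/353.5 = 0.2523; after-tax cost = 5.36% × (1 − 26.9%) = 3.9182%.
Subordinated notes: weight = 68.3/353.5 = 0.1932; after-tax cost = 8.6% × (1 − 26.9%) = 6.2866%.
WACC = 0.5545 × 16.6000% + 0.2523 × 3.9182% + 0.1932 × 6.2866% = 11.4073%.

11.41%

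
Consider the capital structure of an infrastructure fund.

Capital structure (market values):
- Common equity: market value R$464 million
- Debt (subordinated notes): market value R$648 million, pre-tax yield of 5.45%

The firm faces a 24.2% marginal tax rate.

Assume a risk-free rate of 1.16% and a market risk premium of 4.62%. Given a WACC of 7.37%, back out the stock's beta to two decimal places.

2.32

Total capital V = 464 + 648 = 1112.
Equity weight = 464/1112 = 0.4173.
Subordinated notes weight = 648/1112 = 0.5827.
Debt contribution = 0.5827 × 5.45% × (1 − 24.2%) = 2.4073%.
Required equity contribution = 7.37% − 2.4073% = 4.9627%  ⇒  Re = 11.8933%.
CAPM: 11.8933% = 1.16% + β × 4.62%  ⇒  β = 2.3232.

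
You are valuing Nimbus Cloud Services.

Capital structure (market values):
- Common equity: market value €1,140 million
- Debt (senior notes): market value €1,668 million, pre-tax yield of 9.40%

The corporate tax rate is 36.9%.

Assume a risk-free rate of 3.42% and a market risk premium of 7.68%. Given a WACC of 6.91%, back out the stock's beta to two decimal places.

0.64

Total capital V = 1140 + 1668 = 2808.
Equity weight = 1140/2808 = 0.4060.
Senior notes weight = 1668/2808 = 0.5940.
Debt contribution = 0.5940 × 9.4% × (1 − 36.9%) = 3.5234%.
Required equity contribution = 6.91% − 3.5234% = 3.3866%  ⇒  Re = 8.3418%.
CAPM: 8.3418% = 3.42% + β × 7.68%  ⇒  β = 0.6409.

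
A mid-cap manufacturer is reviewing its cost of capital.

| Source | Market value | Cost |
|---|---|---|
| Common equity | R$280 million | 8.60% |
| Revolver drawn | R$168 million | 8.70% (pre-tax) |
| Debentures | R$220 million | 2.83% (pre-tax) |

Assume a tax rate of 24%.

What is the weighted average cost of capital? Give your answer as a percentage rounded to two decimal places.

Total capital V = 280 + 168 + 220 = 668.
Equity: weight = 280/668 = 0.4192; cost = 8.6%.
Revolver drawn: weight = 168/668 = 0.2515; after-tax cost = 8.7% × (1 − 24%) = 6.6120%.
Debentures: weight = 220/668 = 0.3293; after-tax cost = 2.83% × (1 − 24%) = 2.1508%.
WACC = 0.4192 × 8.6000% + 0.2515 × 6.6120% + 0.3293 × 2.1508% = 5.9760%.

5.98%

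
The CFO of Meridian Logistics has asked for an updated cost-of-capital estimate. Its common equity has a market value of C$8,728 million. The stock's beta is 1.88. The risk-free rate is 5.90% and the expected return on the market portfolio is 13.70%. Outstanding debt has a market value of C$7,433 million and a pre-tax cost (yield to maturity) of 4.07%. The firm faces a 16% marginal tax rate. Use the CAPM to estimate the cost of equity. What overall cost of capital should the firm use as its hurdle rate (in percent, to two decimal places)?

Market risk premium = 13.7% − 5.9% = 7.8%.
Cost of equity via CAPM: Re = 5.9% + 1.88 × 7.8% = 20.5640%.
Total capital V = 8728 + 7433 = 16161.
Equity: weight = 8728/16161 = 0.5401; cost = 20.564%.
Debt: weight = 7433/16161 = 0.4599; after-tax cost = 4.07% × (1 − 16%) = 3.4188%.
WACC = 0.5401 × 20.5640% + 0.4599 × 3.4188% = 12.6783%.

12.68%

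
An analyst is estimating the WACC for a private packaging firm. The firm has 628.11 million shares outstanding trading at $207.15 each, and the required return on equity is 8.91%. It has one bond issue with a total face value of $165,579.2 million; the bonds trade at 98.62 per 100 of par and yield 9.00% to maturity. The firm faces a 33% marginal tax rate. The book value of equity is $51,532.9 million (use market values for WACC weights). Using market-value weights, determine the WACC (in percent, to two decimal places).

7.31%

Market value of equity E = 207.15 × 628.11m = 130112.9865m. Market value of debt D = 165579.2m × 98.62/100 = 163294.20704m.
Total capital V = 130112.9865 + 163294.20704 = 293407.19354.
Equity: weight = 130112.9865/293407.19354 = 0.4435; cost = 8.91%.
Bonds outstanding: weight = 163294.20704/293407.19354 = 0.5565; after-tax cost = 9% × (1 − 33%) = 6.0300%.
WACC = 0.4435 × 8.9100% + 0.5565 × 6.0300% = 7.3072%.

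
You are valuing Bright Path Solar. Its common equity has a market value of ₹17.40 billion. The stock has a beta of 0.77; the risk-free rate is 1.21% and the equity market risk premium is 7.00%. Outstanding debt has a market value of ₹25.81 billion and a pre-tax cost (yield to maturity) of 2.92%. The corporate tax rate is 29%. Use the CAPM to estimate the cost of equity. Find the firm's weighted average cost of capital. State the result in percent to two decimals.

Cost of equity via CAPM: Re = 1.21% + 0.77 × 7.0% = 6.6000%.
Total capital V = 17.4 + 25.81 = 43.21.
Equity: weight = 17.4/43.21 = 0.4027; cost = 6.6%.
Debt: weight = 25.81/43.21 = 0.5973; after-tax cost = 2.92% × (1 − 29%) = 2.0732%.
WACC = 0.4027 × 6.6000% + 0.5973 × 2.0732% = 3.8961%.

3.90%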